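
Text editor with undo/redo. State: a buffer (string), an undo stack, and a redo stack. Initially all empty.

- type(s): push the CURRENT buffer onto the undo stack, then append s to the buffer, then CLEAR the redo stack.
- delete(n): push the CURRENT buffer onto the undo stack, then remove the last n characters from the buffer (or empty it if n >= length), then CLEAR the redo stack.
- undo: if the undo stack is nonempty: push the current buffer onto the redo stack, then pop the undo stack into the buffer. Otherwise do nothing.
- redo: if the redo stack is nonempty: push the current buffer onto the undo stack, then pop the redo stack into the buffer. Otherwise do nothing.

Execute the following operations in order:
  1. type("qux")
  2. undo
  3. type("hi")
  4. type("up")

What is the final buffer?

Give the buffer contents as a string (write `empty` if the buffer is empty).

Answer: hiup

Derivation:
After op 1 (type): buf='qux' undo_depth=1 redo_depth=0
After op 2 (undo): buf='(empty)' undo_depth=0 redo_depth=1
After op 3 (type): buf='hi' undo_depth=1 redo_depth=0
After op 4 (type): buf='hiup' undo_depth=2 redo_depth=0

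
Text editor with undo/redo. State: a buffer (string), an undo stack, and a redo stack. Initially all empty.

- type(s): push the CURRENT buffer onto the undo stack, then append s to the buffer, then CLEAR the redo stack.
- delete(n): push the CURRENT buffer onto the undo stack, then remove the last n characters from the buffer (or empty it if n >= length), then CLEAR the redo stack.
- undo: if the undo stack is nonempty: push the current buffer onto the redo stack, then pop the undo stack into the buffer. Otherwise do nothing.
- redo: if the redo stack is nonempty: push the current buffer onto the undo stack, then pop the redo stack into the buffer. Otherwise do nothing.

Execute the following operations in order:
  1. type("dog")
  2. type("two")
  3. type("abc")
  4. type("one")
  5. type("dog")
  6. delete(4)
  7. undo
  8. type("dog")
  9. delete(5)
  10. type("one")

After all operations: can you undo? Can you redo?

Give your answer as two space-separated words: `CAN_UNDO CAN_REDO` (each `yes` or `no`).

After op 1 (type): buf='dog' undo_depth=1 redo_depth=0
After op 2 (type): buf='dogtwo' undo_depth=2 redo_depth=0
After op 3 (type): buf='dogtwoabc' undo_depth=3 redo_depth=0
After op 4 (type): buf='dogtwoabcone' undo_depth=4 redo_depth=0
After op 5 (type): buf='dogtwoabconedog' undo_depth=5 redo_depth=0
After op 6 (delete): buf='dogtwoabcon' undo_depth=6 redo_depth=0
After op 7 (undo): buf='dogtwoabconedog' undo_depth=5 redo_depth=1
After op 8 (type): buf='dogtwoabconedogdog' undo_depth=6 redo_depth=0
After op 9 (delete): buf='dogtwoabconed' undo_depth=7 redo_depth=0
After op 10 (type): buf='dogtwoabconedone' undo_depth=8 redo_depth=0

Answer: yes no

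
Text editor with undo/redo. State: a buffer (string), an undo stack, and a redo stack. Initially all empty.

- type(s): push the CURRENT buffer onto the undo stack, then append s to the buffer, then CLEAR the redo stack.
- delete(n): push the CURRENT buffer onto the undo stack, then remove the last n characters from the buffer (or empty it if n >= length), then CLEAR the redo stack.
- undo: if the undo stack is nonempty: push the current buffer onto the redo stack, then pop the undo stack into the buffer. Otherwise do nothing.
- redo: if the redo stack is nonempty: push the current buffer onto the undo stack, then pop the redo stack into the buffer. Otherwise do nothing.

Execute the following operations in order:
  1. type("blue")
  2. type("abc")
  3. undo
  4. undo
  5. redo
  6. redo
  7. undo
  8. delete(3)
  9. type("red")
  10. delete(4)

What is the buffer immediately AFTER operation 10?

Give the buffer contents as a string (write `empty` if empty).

After op 1 (type): buf='blue' undo_depth=1 redo_depth=0
After op 2 (type): buf='blueabc' undo_depth=2 redo_depth=0
After op 3 (undo): buf='blue' undo_depth=1 redo_depth=1
After op 4 (undo): buf='(empty)' undo_depth=0 redo_depth=2
After op 5 (redo): buf='blue' undo_depth=1 redo_depth=1
After op 6 (redo): buf='blueabc' undo_depth=2 redo_depth=0
After op 7 (undo): buf='blue' undo_depth=1 redo_depth=1
After op 8 (delete): buf='b' undo_depth=2 redo_depth=0
After op 9 (type): buf='bred' undo_depth=3 redo_depth=0
After op 10 (delete): buf='(empty)' undo_depth=4 redo_depth=0

Answer: empty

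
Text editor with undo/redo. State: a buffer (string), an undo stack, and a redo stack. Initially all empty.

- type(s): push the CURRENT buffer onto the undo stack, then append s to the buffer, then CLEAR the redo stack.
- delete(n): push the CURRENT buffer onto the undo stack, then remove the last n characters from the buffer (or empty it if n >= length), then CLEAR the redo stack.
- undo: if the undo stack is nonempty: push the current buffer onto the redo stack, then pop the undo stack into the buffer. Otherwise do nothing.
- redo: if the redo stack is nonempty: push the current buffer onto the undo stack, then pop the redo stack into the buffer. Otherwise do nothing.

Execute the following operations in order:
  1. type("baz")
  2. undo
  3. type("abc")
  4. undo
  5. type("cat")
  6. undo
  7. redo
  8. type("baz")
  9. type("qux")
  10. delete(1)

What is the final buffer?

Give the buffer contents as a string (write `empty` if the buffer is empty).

After op 1 (type): buf='baz' undo_depth=1 redo_depth=0
After op 2 (undo): buf='(empty)' undo_depth=0 redo_depth=1
After op 3 (type): buf='abc' undo_depth=1 redo_depth=0
After op 4 (undo): buf='(empty)' undo_depth=0 redo_depth=1
After op 5 (type): buf='cat' undo_depth=1 redo_depth=0
After op 6 (undo): buf='(empty)' undo_depth=0 redo_depth=1
After op 7 (redo): buf='cat' undo_depth=1 redo_depth=0
After op 8 (type): buf='catbaz' undo_depth=2 redo_depth=0
After op 9 (type): buf='catbazqux' undo_depth=3 redo_depth=0
After op 10 (delete): buf='catbazqu' undo_depth=4 redo_depth=0

Answer: catbazqu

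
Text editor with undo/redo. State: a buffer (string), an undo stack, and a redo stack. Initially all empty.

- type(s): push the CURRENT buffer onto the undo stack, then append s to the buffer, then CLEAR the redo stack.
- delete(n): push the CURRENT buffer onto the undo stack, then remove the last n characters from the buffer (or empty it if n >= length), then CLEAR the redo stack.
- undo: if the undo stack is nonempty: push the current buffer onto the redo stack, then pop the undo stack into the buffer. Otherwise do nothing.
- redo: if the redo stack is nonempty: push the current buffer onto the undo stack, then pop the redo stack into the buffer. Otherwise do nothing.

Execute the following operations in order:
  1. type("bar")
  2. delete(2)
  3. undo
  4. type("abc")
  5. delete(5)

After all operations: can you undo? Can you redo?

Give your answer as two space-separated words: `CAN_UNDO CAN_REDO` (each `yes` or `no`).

After op 1 (type): buf='bar' undo_depth=1 redo_depth=0
After op 2 (delete): buf='b' undo_depth=2 redo_depth=0
After op 3 (undo): buf='bar' undo_depth=1 redo_depth=1
After op 4 (type): buf='barabc' undo_depth=2 redo_depth=0
After op 5 (delete): buf='b' undo_depth=3 redo_depth=0

Answer: yes no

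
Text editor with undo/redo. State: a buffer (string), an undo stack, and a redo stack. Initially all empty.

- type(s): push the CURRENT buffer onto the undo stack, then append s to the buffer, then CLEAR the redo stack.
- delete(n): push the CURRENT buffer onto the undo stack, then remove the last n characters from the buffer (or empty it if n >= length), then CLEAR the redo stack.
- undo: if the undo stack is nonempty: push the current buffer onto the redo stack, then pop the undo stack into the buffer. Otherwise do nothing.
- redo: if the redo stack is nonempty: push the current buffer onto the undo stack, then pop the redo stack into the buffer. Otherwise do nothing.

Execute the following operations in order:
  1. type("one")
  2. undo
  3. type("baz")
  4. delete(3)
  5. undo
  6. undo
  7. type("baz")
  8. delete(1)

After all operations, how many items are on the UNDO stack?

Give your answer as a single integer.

Answer: 2

Derivation:
After op 1 (type): buf='one' undo_depth=1 redo_depth=0
After op 2 (undo): buf='(empty)' undo_depth=0 redo_depth=1
After op 3 (type): buf='baz' undo_depth=1 redo_depth=0
After op 4 (delete): buf='(empty)' undo_depth=2 redo_depth=0
After op 5 (undo): buf='baz' undo_depth=1 redo_depth=1
After op 6 (undo): buf='(empty)' undo_depth=0 redo_depth=2
After op 7 (type): buf='baz' undo_depth=1 redo_depth=0
After op 8 (delete): buf='ba' undo_depth=2 redo_depth=0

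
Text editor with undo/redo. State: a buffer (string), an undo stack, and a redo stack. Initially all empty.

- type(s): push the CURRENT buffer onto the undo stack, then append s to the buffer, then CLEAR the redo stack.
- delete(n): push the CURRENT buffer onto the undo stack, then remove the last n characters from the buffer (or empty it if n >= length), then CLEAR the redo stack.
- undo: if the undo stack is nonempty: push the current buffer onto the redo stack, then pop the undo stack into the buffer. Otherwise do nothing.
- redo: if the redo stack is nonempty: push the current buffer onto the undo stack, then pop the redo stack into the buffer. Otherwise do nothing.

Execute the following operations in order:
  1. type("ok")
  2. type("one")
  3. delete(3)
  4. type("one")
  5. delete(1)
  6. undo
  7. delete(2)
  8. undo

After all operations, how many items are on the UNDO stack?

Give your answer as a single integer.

After op 1 (type): buf='ok' undo_depth=1 redo_depth=0
After op 2 (type): buf='okone' undo_depth=2 redo_depth=0
After op 3 (delete): buf='ok' undo_depth=3 redo_depth=0
After op 4 (type): buf='okone' undo_depth=4 redo_depth=0
After op 5 (delete): buf='okon' undo_depth=5 redo_depth=0
After op 6 (undo): buf='okone' undo_depth=4 redo_depth=1
After op 7 (delete): buf='oko' undo_depth=5 redo_depth=0
After op 8 (undo): buf='okone' undo_depth=4 redo_depth=1

Answer: 4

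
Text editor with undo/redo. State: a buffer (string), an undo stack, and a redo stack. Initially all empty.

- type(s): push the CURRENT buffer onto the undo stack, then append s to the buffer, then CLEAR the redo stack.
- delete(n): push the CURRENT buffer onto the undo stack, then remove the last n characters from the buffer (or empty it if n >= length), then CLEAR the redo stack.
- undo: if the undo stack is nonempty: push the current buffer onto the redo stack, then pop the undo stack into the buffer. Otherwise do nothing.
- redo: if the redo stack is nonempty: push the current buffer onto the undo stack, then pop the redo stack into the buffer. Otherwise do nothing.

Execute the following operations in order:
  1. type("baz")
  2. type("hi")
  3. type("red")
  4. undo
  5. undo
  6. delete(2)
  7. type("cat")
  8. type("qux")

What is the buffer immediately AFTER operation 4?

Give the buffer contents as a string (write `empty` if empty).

After op 1 (type): buf='baz' undo_depth=1 redo_depth=0
After op 2 (type): buf='bazhi' undo_depth=2 redo_depth=0
After op 3 (type): buf='bazhired' undo_depth=3 redo_depth=0
After op 4 (undo): buf='bazhi' undo_depth=2 redo_depth=1

Answer: bazhi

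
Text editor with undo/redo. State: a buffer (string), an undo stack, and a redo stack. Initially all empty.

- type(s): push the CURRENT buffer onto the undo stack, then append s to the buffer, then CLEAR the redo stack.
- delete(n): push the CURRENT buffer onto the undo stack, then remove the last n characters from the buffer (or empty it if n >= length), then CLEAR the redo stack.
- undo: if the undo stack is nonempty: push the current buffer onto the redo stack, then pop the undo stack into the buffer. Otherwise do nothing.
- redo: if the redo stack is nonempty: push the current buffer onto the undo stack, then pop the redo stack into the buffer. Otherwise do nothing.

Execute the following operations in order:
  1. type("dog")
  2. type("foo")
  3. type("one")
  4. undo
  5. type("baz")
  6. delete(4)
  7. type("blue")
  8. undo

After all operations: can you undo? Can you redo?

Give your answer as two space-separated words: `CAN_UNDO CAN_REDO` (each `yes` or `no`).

After op 1 (type): buf='dog' undo_depth=1 redo_depth=0
After op 2 (type): buf='dogfoo' undo_depth=2 redo_depth=0
After op 3 (type): buf='dogfooone' undo_depth=3 redo_depth=0
After op 4 (undo): buf='dogfoo' undo_depth=2 redo_depth=1
After op 5 (type): buf='dogfoobaz' undo_depth=3 redo_depth=0
After op 6 (delete): buf='dogfo' undo_depth=4 redo_depth=0
After op 7 (type): buf='dogfoblue' undo_depth=5 redo_depth=0
After op 8 (undo): buf='dogfo' undo_depth=4 redo_depth=1

Answer: yes yes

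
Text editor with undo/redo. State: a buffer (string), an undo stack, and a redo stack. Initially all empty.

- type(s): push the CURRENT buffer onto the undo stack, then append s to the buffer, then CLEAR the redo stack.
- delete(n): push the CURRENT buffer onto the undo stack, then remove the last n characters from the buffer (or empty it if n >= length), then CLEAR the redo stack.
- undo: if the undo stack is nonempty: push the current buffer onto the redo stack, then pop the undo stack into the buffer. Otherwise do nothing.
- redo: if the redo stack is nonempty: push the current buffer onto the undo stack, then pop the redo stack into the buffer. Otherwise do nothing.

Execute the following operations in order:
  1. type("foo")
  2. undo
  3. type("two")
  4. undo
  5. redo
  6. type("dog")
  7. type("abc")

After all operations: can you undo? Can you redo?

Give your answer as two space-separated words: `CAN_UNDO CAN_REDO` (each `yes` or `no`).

Answer: yes no

Derivation:
After op 1 (type): buf='foo' undo_depth=1 redo_depth=0
After op 2 (undo): buf='(empty)' undo_depth=0 redo_depth=1
After op 3 (type): buf='two' undo_depth=1 redo_depth=0
After op 4 (undo): buf='(empty)' undo_depth=0 redo_depth=1
After op 5 (redo): buf='two' undo_depth=1 redo_depth=0
After op 6 (type): buf='twodog' undo_depth=2 redo_depth=0
After op 7 (type): buf='twodogabc' undo_depth=3 redo_depth=0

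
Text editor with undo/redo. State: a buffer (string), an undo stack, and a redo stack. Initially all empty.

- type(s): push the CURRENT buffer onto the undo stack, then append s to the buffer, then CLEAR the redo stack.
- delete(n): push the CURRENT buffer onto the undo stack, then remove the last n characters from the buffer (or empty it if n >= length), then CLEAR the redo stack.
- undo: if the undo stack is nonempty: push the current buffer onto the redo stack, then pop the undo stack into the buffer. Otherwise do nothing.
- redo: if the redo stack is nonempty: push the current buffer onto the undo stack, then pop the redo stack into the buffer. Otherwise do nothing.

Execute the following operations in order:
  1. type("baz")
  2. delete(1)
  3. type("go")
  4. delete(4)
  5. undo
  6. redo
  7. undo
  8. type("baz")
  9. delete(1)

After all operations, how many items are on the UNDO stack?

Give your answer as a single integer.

Answer: 5

Derivation:
After op 1 (type): buf='baz' undo_depth=1 redo_depth=0
After op 2 (delete): buf='ba' undo_depth=2 redo_depth=0
After op 3 (type): buf='bago' undo_depth=3 redo_depth=0
After op 4 (delete): buf='(empty)' undo_depth=4 redo_depth=0
After op 5 (undo): buf='bago' undo_depth=3 redo_depth=1
After op 6 (redo): buf='(empty)' undo_depth=4 redo_depth=0
After op 7 (undo): buf='bago' undo_depth=3 redo_depth=1
After op 8 (type): buf='bagobaz' undo_depth=4 redo_depth=0
After op 9 (delete): buf='bagoba' undo_depth=5 redo_depth=0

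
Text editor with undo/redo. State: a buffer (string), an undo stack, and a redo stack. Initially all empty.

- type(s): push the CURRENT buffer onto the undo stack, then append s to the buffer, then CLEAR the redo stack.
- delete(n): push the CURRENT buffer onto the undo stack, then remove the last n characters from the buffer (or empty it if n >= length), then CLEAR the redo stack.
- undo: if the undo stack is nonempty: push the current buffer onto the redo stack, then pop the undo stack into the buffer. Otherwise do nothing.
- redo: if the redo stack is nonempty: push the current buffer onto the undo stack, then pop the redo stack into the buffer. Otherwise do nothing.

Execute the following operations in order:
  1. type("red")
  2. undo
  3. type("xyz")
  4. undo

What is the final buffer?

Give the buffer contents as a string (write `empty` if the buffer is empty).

Answer: empty

Derivation:
After op 1 (type): buf='red' undo_depth=1 redo_depth=0
After op 2 (undo): buf='(empty)' undo_depth=0 redo_depth=1
After op 3 (type): buf='xyz' undo_depth=1 redo_depth=0
After op 4 (undo): buf='(empty)' undo_depth=0 redo_depth=1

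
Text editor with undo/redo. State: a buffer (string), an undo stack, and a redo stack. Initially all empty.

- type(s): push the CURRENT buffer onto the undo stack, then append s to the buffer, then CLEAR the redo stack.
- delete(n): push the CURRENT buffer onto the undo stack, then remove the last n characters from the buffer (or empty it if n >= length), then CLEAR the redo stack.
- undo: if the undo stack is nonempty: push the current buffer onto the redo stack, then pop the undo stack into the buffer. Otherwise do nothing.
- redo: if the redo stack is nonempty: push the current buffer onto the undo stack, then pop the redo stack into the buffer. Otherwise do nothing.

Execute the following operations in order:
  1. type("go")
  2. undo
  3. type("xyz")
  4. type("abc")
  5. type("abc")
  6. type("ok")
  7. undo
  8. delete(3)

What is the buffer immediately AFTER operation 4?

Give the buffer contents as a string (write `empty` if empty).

Answer: xyzabc

Derivation:
After op 1 (type): buf='go' undo_depth=1 redo_depth=0
After op 2 (undo): buf='(empty)' undo_depth=0 redo_depth=1
After op 3 (type): buf='xyz' undo_depth=1 redo_depth=0
After op 4 (type): buf='xyzabc' undo_depth=2 redo_depth=0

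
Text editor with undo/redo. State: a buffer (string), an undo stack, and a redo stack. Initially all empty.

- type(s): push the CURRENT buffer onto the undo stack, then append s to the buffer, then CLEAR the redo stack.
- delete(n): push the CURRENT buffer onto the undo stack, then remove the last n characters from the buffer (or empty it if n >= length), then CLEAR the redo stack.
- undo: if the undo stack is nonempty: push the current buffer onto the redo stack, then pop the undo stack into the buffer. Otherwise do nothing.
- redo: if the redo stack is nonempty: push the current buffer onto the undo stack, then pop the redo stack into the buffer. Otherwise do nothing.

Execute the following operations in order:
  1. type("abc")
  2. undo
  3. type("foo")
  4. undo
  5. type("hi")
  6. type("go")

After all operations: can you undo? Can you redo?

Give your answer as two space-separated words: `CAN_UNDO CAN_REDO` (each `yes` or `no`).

Answer: yes no

Derivation:
After op 1 (type): buf='abc' undo_depth=1 redo_depth=0
After op 2 (undo): buf='(empty)' undo_depth=0 redo_depth=1
After op 3 (type): buf='foo' undo_depth=1 redo_depth=0
After op 4 (undo): buf='(empty)' undo_depth=0 redo_depth=1
After op 5 (type): buf='hi' undo_depth=1 redo_depth=0
After op 6 (type): buf='higo' undo_depth=2 redo_depth=0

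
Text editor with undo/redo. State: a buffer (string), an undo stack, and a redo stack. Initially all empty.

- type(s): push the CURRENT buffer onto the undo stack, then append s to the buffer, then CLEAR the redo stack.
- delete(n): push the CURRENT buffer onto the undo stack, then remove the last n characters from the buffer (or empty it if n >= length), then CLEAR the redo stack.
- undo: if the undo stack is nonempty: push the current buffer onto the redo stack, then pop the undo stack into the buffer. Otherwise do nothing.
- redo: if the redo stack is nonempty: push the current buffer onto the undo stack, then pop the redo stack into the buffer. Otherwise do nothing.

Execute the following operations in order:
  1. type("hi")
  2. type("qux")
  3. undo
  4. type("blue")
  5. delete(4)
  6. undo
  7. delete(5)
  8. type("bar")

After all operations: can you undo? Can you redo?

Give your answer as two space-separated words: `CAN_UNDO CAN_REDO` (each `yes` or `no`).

Answer: yes no

Derivation:
After op 1 (type): buf='hi' undo_depth=1 redo_depth=0
After op 2 (type): buf='hiqux' undo_depth=2 redo_depth=0
After op 3 (undo): buf='hi' undo_depth=1 redo_depth=1
After op 4 (type): buf='hiblue' undo_depth=2 redo_depth=0
After op 5 (delete): buf='hi' undo_depth=3 redo_depth=0
After op 6 (undo): buf='hiblue' undo_depth=2 redo_depth=1
After op 7 (delete): buf='h' undo_depth=3 redo_depth=0
After op 8 (type): buf='hbar' undo_depth=4 redo_depth=0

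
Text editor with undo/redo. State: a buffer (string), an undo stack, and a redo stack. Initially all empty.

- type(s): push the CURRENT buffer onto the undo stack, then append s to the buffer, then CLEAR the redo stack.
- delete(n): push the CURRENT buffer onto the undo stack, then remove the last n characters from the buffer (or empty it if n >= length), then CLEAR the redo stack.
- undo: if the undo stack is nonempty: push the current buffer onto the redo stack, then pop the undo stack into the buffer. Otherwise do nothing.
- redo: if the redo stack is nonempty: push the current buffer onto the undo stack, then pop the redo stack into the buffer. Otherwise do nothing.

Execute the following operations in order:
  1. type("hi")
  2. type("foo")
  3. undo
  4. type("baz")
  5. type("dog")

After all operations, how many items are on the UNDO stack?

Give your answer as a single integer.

After op 1 (type): buf='hi' undo_depth=1 redo_depth=0
After op 2 (type): buf='hifoo' undo_depth=2 redo_depth=0
After op 3 (undo): buf='hi' undo_depth=1 redo_depth=1
After op 4 (type): buf='hibaz' undo_depth=2 redo_depth=0
After op 5 (type): buf='hibazdog' undo_depth=3 redo_depth=0

Answer: 3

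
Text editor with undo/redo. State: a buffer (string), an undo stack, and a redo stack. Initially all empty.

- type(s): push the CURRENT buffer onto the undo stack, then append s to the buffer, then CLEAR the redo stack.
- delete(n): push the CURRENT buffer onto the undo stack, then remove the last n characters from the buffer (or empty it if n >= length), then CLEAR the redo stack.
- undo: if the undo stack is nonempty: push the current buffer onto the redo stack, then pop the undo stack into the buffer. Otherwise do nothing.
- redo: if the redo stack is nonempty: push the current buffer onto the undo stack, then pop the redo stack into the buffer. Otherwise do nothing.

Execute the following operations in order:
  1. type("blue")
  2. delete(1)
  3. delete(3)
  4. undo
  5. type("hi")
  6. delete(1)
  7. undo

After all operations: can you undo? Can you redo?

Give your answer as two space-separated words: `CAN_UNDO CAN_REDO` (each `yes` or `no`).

Answer: yes yes

Derivation:
After op 1 (type): buf='blue' undo_depth=1 redo_depth=0
After op 2 (delete): buf='blu' undo_depth=2 redo_depth=0
After op 3 (delete): buf='(empty)' undo_depth=3 redo_depth=0
After op 4 (undo): buf='blu' undo_depth=2 redo_depth=1
After op 5 (type): buf='bluhi' undo_depth=3 redo_depth=0
After op 6 (delete): buf='bluh' undo_depth=4 redo_depth=0
After op 7 (undo): buf='bluhi' undo_depth=3 redo_depth=1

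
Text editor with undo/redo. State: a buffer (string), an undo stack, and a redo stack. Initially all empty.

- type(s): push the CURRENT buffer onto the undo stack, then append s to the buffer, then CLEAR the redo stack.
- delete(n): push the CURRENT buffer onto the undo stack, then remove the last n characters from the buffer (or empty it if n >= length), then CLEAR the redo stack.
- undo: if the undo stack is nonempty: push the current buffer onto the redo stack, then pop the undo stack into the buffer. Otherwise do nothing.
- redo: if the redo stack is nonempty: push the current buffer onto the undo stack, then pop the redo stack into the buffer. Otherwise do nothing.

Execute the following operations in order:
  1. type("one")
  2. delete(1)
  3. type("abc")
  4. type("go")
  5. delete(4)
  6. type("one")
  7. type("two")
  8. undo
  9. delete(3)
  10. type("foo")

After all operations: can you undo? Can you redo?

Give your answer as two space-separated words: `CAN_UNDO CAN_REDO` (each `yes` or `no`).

After op 1 (type): buf='one' undo_depth=1 redo_depth=0
After op 2 (delete): buf='on' undo_depth=2 redo_depth=0
After op 3 (type): buf='onabc' undo_depth=3 redo_depth=0
After op 4 (type): buf='onabcgo' undo_depth=4 redo_depth=0
After op 5 (delete): buf='ona' undo_depth=5 redo_depth=0
After op 6 (type): buf='onaone' undo_depth=6 redo_depth=0
After op 7 (type): buf='onaonetwo' undo_depth=7 redo_depth=0
After op 8 (undo): buf='onaone' undo_depth=6 redo_depth=1
After op 9 (delete): buf='ona' undo_depth=7 redo_depth=0
After op 10 (type): buf='onafoo' undo_depth=8 redo_depth=0

Answer: yes no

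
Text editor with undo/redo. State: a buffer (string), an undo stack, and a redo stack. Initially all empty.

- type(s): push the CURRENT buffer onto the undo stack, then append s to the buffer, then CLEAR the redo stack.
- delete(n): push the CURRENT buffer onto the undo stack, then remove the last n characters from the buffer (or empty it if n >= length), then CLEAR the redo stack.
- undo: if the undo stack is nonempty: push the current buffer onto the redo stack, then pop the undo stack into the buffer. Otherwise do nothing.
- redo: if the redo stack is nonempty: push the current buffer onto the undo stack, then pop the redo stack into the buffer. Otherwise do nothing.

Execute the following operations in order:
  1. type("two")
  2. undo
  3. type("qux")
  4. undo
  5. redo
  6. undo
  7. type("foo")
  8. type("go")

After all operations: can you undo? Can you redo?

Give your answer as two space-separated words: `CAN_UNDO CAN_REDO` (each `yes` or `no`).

Answer: yes no

Derivation:
After op 1 (type): buf='two' undo_depth=1 redo_depth=0
After op 2 (undo): buf='(empty)' undo_depth=0 redo_depth=1
After op 3 (type): buf='qux' undo_depth=1 redo_depth=0
After op 4 (undo): buf='(empty)' undo_depth=0 redo_depth=1
After op 5 (redo): buf='qux' undo_depth=1 redo_depth=0
After op 6 (undo): buf='(empty)' undo_depth=0 redo_depth=1
After op 7 (type): buf='foo' undo_depth=1 redo_depth=0
After op 8 (type): buf='foogo' undo_depth=2 redo_depth=0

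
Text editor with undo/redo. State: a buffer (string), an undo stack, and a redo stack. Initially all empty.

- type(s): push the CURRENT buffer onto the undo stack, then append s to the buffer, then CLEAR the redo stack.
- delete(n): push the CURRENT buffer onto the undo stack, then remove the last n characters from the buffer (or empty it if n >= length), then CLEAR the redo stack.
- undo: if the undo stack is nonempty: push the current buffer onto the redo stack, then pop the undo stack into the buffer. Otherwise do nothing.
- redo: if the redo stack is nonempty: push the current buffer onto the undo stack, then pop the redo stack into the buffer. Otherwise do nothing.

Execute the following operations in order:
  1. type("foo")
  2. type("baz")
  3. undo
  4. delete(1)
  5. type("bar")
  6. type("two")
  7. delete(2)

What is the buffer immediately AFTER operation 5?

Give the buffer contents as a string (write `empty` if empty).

Answer: fobar

Derivation:
After op 1 (type): buf='foo' undo_depth=1 redo_depth=0
After op 2 (type): buf='foobaz' undo_depth=2 redo_depth=0
After op 3 (undo): buf='foo' undo_depth=1 redo_depth=1
After op 4 (delete): buf='fo' undo_depth=2 redo_depth=0
After op 5 (type): buf='fobar' undo_depth=3 redo_depth=0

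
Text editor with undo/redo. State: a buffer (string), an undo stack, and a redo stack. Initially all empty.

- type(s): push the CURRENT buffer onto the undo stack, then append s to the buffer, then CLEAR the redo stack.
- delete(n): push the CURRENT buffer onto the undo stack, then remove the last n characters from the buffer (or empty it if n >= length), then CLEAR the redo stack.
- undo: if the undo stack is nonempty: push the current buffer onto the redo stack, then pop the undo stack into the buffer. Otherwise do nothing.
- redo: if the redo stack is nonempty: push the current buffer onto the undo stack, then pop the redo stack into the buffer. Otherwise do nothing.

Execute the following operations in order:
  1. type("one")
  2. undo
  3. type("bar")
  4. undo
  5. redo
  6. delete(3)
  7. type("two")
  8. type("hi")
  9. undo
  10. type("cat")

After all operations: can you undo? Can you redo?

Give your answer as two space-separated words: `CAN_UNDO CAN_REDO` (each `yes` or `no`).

Answer: yes no

Derivation:
After op 1 (type): buf='one' undo_depth=1 redo_depth=0
After op 2 (undo): buf='(empty)' undo_depth=0 redo_depth=1
After op 3 (type): buf='bar' undo_depth=1 redo_depth=0
After op 4 (undo): buf='(empty)' undo_depth=0 redo_depth=1
After op 5 (redo): buf='bar' undo_depth=1 redo_depth=0
After op 6 (delete): buf='(empty)' undo_depth=2 redo_depth=0
After op 7 (type): buf='two' undo_depth=3 redo_depth=0
After op 8 (type): buf='twohi' undo_depth=4 redo_depth=0
After op 9 (undo): buf='two' undo_depth=3 redo_depth=1
After op 10 (type): buf='twocat' undo_depth=4 redo_depth=0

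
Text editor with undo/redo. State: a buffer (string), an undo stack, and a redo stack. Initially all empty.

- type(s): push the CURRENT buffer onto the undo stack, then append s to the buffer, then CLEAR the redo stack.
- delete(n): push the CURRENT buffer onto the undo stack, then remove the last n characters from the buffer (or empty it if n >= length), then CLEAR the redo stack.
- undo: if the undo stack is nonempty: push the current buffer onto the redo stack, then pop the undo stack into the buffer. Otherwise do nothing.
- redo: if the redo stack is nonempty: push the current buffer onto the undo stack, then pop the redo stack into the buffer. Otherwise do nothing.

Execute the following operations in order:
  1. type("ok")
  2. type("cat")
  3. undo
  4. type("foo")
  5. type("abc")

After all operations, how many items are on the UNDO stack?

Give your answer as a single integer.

After op 1 (type): buf='ok' undo_depth=1 redo_depth=0
After op 2 (type): buf='okcat' undo_depth=2 redo_depth=0
After op 3 (undo): buf='ok' undo_depth=1 redo_depth=1
After op 4 (type): buf='okfoo' undo_depth=2 redo_depth=0
After op 5 (type): buf='okfooabc' undo_depth=3 redo_depth=0

Answer: 3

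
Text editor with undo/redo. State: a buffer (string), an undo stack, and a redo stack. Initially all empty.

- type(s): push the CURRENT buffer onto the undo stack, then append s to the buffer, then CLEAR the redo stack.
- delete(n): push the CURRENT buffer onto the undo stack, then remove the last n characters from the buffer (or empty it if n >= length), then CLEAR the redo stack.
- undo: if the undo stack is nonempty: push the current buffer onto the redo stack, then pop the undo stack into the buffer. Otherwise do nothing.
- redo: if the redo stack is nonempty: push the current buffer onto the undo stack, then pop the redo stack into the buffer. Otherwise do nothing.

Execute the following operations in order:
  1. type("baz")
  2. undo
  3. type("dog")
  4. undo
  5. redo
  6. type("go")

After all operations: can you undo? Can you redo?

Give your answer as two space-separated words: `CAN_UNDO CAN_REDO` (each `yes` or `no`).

Answer: yes no

Derivation:
After op 1 (type): buf='baz' undo_depth=1 redo_depth=0
After op 2 (undo): buf='(empty)' undo_depth=0 redo_depth=1
After op 3 (type): buf='dog' undo_depth=1 redo_depth=0
After op 4 (undo): buf='(empty)' undo_depth=0 redo_depth=1
After op 5 (redo): buf='dog' undo_depth=1 redo_depth=0
After op 6 (type): buf='doggo' undo_depth=2 redo_depth=0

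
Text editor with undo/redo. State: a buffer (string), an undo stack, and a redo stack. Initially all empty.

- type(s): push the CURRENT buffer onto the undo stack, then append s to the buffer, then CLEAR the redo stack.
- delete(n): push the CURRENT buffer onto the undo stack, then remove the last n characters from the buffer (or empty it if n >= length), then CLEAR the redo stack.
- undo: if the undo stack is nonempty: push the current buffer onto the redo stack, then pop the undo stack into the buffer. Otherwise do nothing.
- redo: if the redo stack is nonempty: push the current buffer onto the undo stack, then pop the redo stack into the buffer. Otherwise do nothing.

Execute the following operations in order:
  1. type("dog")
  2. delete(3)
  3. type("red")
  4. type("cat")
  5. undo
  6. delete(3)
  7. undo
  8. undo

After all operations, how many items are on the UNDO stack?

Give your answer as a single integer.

Answer: 2

Derivation:
After op 1 (type): buf='dog' undo_depth=1 redo_depth=0
After op 2 (delete): buf='(empty)' undo_depth=2 redo_depth=0
After op 3 (type): buf='red' undo_depth=3 redo_depth=0
After op 4 (type): buf='redcat' undo_depth=4 redo_depth=0
After op 5 (undo): buf='red' undo_depth=3 redo_depth=1
After op 6 (delete): buf='(empty)' undo_depth=4 redo_depth=0
After op 7 (undo): buf='red' undo_depth=3 redo_depth=1
After op 8 (undo): buf='(empty)' undo_depth=2 redo_depth=2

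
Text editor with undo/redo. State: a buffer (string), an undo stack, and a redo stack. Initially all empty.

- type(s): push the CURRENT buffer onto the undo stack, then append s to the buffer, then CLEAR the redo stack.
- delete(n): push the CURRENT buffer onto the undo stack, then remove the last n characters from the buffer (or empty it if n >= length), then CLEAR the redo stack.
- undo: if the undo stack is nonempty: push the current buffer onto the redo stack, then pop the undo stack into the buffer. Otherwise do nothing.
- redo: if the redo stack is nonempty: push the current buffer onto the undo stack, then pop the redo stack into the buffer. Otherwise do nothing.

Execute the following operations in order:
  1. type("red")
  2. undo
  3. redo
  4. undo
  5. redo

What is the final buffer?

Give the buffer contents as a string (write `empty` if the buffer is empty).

After op 1 (type): buf='red' undo_depth=1 redo_depth=0
After op 2 (undo): buf='(empty)' undo_depth=0 redo_depth=1
After op 3 (redo): buf='red' undo_depth=1 redo_depth=0
After op 4 (undo): buf='(empty)' undo_depth=0 redo_depth=1
After op 5 (redo): buf='red' undo_depth=1 redo_depth=0

Answer: red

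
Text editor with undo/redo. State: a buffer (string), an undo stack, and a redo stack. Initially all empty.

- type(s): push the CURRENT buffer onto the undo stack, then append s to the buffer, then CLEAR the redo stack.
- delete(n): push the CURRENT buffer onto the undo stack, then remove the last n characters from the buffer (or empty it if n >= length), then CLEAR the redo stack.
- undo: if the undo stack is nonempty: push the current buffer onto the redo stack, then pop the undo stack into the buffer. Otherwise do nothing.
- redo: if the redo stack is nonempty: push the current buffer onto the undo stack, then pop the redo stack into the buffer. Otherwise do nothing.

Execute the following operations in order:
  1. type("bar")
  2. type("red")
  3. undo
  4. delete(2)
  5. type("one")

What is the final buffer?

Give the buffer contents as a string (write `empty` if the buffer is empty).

Answer: bone

Derivation:
After op 1 (type): buf='bar' undo_depth=1 redo_depth=0
After op 2 (type): buf='barred' undo_depth=2 redo_depth=0
After op 3 (undo): buf='bar' undo_depth=1 redo_depth=1
After op 4 (delete): buf='b' undo_depth=2 redo_depth=0
After op 5 (type): buf='bone' undo_depth=3 redo_depth=0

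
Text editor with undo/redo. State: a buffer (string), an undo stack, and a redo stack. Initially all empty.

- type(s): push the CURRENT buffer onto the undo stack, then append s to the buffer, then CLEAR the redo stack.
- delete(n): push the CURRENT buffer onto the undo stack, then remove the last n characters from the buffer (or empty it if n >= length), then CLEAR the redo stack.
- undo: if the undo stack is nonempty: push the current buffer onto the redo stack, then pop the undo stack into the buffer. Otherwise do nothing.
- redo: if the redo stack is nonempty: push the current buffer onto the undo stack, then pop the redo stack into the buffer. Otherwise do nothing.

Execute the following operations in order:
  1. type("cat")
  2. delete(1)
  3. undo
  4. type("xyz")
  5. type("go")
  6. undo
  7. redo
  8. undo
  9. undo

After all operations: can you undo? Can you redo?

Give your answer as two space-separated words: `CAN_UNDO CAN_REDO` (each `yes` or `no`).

Answer: yes yes

Derivation:
After op 1 (type): buf='cat' undo_depth=1 redo_depth=0
After op 2 (delete): buf='ca' undo_depth=2 redo_depth=0
After op 3 (undo): buf='cat' undo_depth=1 redo_depth=1
After op 4 (type): buf='catxyz' undo_depth=2 redo_depth=0
After op 5 (type): buf='catxyzgo' undo_depth=3 redo_depth=0
After op 6 (undo): buf='catxyz' undo_depth=2 redo_depth=1
After op 7 (redo): buf='catxyzgo' undo_depth=3 redo_depth=0
After op 8 (undo): buf='catxyz' undo_depth=2 redo_depth=1
After op 9 (undo): buf='cat' undo_depth=1 redo_depth=2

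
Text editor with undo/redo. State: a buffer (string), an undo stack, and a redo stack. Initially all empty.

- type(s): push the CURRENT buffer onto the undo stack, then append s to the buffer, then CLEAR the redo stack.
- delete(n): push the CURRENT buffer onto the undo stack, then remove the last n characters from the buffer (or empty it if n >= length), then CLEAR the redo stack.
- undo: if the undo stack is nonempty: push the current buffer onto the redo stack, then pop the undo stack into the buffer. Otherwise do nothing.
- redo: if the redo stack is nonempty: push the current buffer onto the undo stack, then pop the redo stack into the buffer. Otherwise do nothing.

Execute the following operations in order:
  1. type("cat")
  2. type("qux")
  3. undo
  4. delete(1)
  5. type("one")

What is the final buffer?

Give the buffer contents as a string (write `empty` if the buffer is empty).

After op 1 (type): buf='cat' undo_depth=1 redo_depth=0
After op 2 (type): buf='catqux' undo_depth=2 redo_depth=0
After op 3 (undo): buf='cat' undo_depth=1 redo_depth=1
After op 4 (delete): buf='ca' undo_depth=2 redo_depth=0
After op 5 (type): buf='caone' undo_depth=3 redo_depth=0

Answer: caone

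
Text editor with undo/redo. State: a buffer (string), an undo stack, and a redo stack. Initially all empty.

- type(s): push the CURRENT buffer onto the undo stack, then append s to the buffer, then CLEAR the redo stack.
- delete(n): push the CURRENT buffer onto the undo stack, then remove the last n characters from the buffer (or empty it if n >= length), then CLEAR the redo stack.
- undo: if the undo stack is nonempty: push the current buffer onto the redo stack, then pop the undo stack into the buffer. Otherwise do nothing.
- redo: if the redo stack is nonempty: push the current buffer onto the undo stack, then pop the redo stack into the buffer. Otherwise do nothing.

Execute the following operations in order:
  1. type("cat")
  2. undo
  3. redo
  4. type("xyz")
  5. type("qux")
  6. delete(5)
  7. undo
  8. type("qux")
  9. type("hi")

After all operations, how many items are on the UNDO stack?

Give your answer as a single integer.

Answer: 5

Derivation:
After op 1 (type): buf='cat' undo_depth=1 redo_depth=0
After op 2 (undo): buf='(empty)' undo_depth=0 redo_depth=1
After op 3 (redo): buf='cat' undo_depth=1 redo_depth=0
After op 4 (type): buf='catxyz' undo_depth=2 redo_depth=0
After op 5 (type): buf='catxyzqux' undo_depth=3 redo_depth=0
After op 6 (delete): buf='catx' undo_depth=4 redo_depth=0
After op 7 (undo): buf='catxyzqux' undo_depth=3 redo_depth=1
After op 8 (type): buf='catxyzquxqux' undo_depth=4 redo_depth=0
After op 9 (type): buf='catxyzquxquxhi' undo_depth=5 redo_depth=0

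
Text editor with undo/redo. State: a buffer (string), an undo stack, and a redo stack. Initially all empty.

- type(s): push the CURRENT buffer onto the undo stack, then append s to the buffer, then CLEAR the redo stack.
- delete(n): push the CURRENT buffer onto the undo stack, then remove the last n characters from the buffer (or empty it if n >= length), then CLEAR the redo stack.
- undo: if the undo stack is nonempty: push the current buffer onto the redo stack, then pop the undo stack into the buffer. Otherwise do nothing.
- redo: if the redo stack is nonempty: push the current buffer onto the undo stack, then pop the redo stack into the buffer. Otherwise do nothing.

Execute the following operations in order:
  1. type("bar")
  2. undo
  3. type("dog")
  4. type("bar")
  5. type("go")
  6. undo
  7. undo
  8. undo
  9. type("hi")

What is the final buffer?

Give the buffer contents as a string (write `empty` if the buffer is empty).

After op 1 (type): buf='bar' undo_depth=1 redo_depth=0
After op 2 (undo): buf='(empty)' undo_depth=0 redo_depth=1
After op 3 (type): buf='dog' undo_depth=1 redo_depth=0
After op 4 (type): buf='dogbar' undo_depth=2 redo_depth=0
After op 5 (type): buf='dogbargo' undo_depth=3 redo_depth=0
After op 6 (undo): buf='dogbar' undo_depth=2 redo_depth=1
After op 7 (undo): buf='dog' undo_depth=1 redo_depth=2
After op 8 (undo): buf='(empty)' undo_depth=0 redo_depth=3
After op 9 (type): buf='hi' undo_depth=1 redo_depth=0

Answer: hi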